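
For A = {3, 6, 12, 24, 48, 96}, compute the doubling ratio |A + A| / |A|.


|A| = 6.
Compute A + A by enumerating all 36 pairs.
A + A = {6, 9, 12, 15, 18, 24, 27, 30, 36, 48, 51, 54, 60, 72, 96, 99, 102, 108, 120, 144, 192}, so |A + A| = 21.
K = |A + A| / |A| = 21/6 = 7/2 ≈ 3.5000.
Reference: AP of size 6 gives K = 11/6 ≈ 1.8333; a fully generic set of size 6 gives K ≈ 3.5000.

|A| = 6, |A + A| = 21, K = 21/6 = 7/2.


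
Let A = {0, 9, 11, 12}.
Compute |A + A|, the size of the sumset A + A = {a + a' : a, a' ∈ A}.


A + A = {a + a' : a, a' ∈ A}; |A| = 4.
General bounds: 2|A| - 1 ≤ |A + A| ≤ |A|(|A|+1)/2, i.e. 7 ≤ |A + A| ≤ 10.
Lower bound 2|A|-1 is attained iff A is an arithmetic progression.
Enumerate sums a + a' for a ≤ a' (symmetric, so this suffices):
a = 0: 0+0=0, 0+9=9, 0+11=11, 0+12=12
a = 9: 9+9=18, 9+11=20, 9+12=21
a = 11: 11+11=22, 11+12=23
a = 12: 12+12=24
Distinct sums: {0, 9, 11, 12, 18, 20, 21, 22, 23, 24}
|A + A| = 10

|A + A| = 10


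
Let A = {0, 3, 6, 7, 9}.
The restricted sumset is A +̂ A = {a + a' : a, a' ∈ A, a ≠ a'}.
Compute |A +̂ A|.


Restricted sumset: A +̂ A = {a + a' : a ∈ A, a' ∈ A, a ≠ a'}.
Equivalently, take A + A and drop any sum 2a that is achievable ONLY as a + a for a ∈ A (i.e. sums representable only with equal summands).
Enumerate pairs (a, a') with a < a' (symmetric, so each unordered pair gives one sum; this covers all a ≠ a'):
  0 + 3 = 3
  0 + 6 = 6
  0 + 7 = 7
  0 + 9 = 9
  3 + 6 = 9
  3 + 7 = 10
  3 + 9 = 12
  6 + 7 = 13
  6 + 9 = 15
  7 + 9 = 16
Collected distinct sums: {3, 6, 7, 9, 10, 12, 13, 15, 16}
|A +̂ A| = 9
(Reference bound: |A +̂ A| ≥ 2|A| - 3 for |A| ≥ 2, with |A| = 5 giving ≥ 7.)

|A +̂ A| = 9


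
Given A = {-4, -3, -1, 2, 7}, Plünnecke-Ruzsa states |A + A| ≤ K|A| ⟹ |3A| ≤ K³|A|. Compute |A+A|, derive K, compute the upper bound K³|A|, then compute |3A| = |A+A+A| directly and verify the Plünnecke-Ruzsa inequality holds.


|A| = 5.
Step 1: Compute A + A by enumerating all 25 pairs.
A + A = {-8, -7, -6, -5, -4, -2, -1, 1, 3, 4, 6, 9, 14}, so |A + A| = 13.
Step 2: Doubling constant K = |A + A|/|A| = 13/5 = 13/5 ≈ 2.6000.
Step 3: Plünnecke-Ruzsa gives |3A| ≤ K³·|A| = (2.6000)³ · 5 ≈ 87.8800.
Step 4: Compute 3A = A + A + A directly by enumerating all triples (a,b,c) ∈ A³; |3A| = 24.
Step 5: Check 24 ≤ 87.8800? Yes ✓.

K = 13/5, Plünnecke-Ruzsa bound K³|A| ≈ 87.8800, |3A| = 24, inequality holds.


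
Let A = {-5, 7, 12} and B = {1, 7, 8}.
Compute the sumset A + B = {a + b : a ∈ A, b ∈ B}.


A + B = {a + b : a ∈ A, b ∈ B}.
Enumerate all |A|·|B| = 3·3 = 9 pairs (a, b) and collect distinct sums.
a = -5: -5+1=-4, -5+7=2, -5+8=3
a = 7: 7+1=8, 7+7=14, 7+8=15
a = 12: 12+1=13, 12+7=19, 12+8=20
Collecting distinct sums: A + B = {-4, 2, 3, 8, 13, 14, 15, 19, 20}
|A + B| = 9

A + B = {-4, 2, 3, 8, 13, 14, 15, 19, 20}


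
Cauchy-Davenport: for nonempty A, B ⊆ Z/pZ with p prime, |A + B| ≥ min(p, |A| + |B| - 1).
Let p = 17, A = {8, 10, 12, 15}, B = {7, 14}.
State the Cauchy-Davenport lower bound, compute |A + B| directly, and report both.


Cauchy-Davenport: |A + B| ≥ min(p, |A| + |B| - 1) for A, B nonempty in Z/pZ.
|A| = 4, |B| = 2, p = 17.
CD lower bound = min(17, 4 + 2 - 1) = min(17, 5) = 5.
Compute A + B mod 17 directly:
a = 8: 8+7=15, 8+14=5
a = 10: 10+7=0, 10+14=7
a = 12: 12+7=2, 12+14=9
a = 15: 15+7=5, 15+14=12
A + B = {0, 2, 5, 7, 9, 12, 15}, so |A + B| = 7.
Verify: 7 ≥ 5? Yes ✓.

CD lower bound = 5, actual |A + B| = 7.


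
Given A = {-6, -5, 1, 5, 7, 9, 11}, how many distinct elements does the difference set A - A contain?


A - A = {a - a' : a, a' ∈ A}; |A| = 7.
Bounds: 2|A|-1 ≤ |A - A| ≤ |A|² - |A| + 1, i.e. 13 ≤ |A - A| ≤ 43.
Note: 0 ∈ A - A always (from a - a). The set is symmetric: if d ∈ A - A then -d ∈ A - A.
Enumerate nonzero differences d = a - a' with a > a' (then include -d):
Positive differences: {1, 2, 4, 6, 7, 8, 10, 11, 12, 13, 14, 15, 16, 17}
Full difference set: {0} ∪ (positive diffs) ∪ (negative diffs).
|A - A| = 1 + 2·14 = 29 (matches direct enumeration: 29).

|A - A| = 29


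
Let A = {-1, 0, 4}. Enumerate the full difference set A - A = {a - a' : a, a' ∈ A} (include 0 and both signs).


A - A = {a - a' : a, a' ∈ A}.
Compute a - a' for each ordered pair (a, a'):
a = -1: -1--1=0, -1-0=-1, -1-4=-5
a = 0: 0--1=1, 0-0=0, 0-4=-4
a = 4: 4--1=5, 4-0=4, 4-4=0
Collecting distinct values (and noting 0 appears from a-a):
A - A = {-5, -4, -1, 0, 1, 4, 5}
|A - A| = 7

A - A = {-5, -4, -1, 0, 1, 4, 5}


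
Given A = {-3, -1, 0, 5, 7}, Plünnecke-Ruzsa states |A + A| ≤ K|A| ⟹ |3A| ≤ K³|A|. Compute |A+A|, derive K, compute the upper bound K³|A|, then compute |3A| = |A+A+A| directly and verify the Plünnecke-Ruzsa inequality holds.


|A| = 5.
Step 1: Compute A + A by enumerating all 25 pairs.
A + A = {-6, -4, -3, -2, -1, 0, 2, 4, 5, 6, 7, 10, 12, 14}, so |A + A| = 14.
Step 2: Doubling constant K = |A + A|/|A| = 14/5 = 14/5 ≈ 2.8000.
Step 3: Plünnecke-Ruzsa gives |3A| ≤ K³·|A| = (2.8000)³ · 5 ≈ 109.7600.
Step 4: Compute 3A = A + A + A directly by enumerating all triples (a,b,c) ∈ A³; |3A| = 26.
Step 5: Check 26 ≤ 109.7600? Yes ✓.

K = 14/5, Plünnecke-Ruzsa bound K³|A| ≈ 109.7600, |3A| = 26, inequality holds.


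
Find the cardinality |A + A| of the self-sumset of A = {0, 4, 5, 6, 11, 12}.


A + A = {a + a' : a, a' ∈ A}; |A| = 6.
General bounds: 2|A| - 1 ≤ |A + A| ≤ |A|(|A|+1)/2, i.e. 11 ≤ |A + A| ≤ 21.
Lower bound 2|A|-1 is attained iff A is an arithmetic progression.
Enumerate sums a + a' for a ≤ a' (symmetric, so this suffices):
a = 0: 0+0=0, 0+4=4, 0+5=5, 0+6=6, 0+11=11, 0+12=12
a = 4: 4+4=8, 4+5=9, 4+6=10, 4+11=15, 4+12=16
a = 5: 5+5=10, 5+6=11, 5+11=16, 5+12=17
a = 6: 6+6=12, 6+11=17, 6+12=18
a = 11: 11+11=22, 11+12=23
a = 12: 12+12=24
Distinct sums: {0, 4, 5, 6, 8, 9, 10, 11, 12, 15, 16, 17, 18, 22, 23, 24}
|A + A| = 16

|A + A| = 16


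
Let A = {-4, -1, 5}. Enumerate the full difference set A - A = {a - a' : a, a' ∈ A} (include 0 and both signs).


A - A = {a - a' : a, a' ∈ A}.
Compute a - a' for each ordered pair (a, a'):
a = -4: -4--4=0, -4--1=-3, -4-5=-9
a = -1: -1--4=3, -1--1=0, -1-5=-6
a = 5: 5--4=9, 5--1=6, 5-5=0
Collecting distinct values (and noting 0 appears from a-a):
A - A = {-9, -6, -3, 0, 3, 6, 9}
|A - A| = 7

A - A = {-9, -6, -3, 0, 3, 6, 9}


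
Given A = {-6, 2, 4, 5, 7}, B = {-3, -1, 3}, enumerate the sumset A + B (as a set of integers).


A + B = {a + b : a ∈ A, b ∈ B}.
Enumerate all |A|·|B| = 5·3 = 15 pairs (a, b) and collect distinct sums.
a = -6: -6+-3=-9, -6+-1=-7, -6+3=-3
a = 2: 2+-3=-1, 2+-1=1, 2+3=5
a = 4: 4+-3=1, 4+-1=3, 4+3=7
a = 5: 5+-3=2, 5+-1=4, 5+3=8
a = 7: 7+-3=4, 7+-1=6, 7+3=10
Collecting distinct sums: A + B = {-9, -7, -3, -1, 1, 2, 3, 4, 5, 6, 7, 8, 10}
|A + B| = 13

A + B = {-9, -7, -3, -1, 1, 2, 3, 4, 5, 6, 7, 8, 10}


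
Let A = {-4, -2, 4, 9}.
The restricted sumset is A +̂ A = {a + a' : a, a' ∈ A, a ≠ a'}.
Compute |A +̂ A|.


Restricted sumset: A +̂ A = {a + a' : a ∈ A, a' ∈ A, a ≠ a'}.
Equivalently, take A + A and drop any sum 2a that is achievable ONLY as a + a for a ∈ A (i.e. sums representable only with equal summands).
Enumerate pairs (a, a') with a < a' (symmetric, so each unordered pair gives one sum; this covers all a ≠ a'):
  -4 + -2 = -6
  -4 + 4 = 0
  -4 + 9 = 5
  -2 + 4 = 2
  -2 + 9 = 7
  4 + 9 = 13
Collected distinct sums: {-6, 0, 2, 5, 7, 13}
|A +̂ A| = 6
(Reference bound: |A +̂ A| ≥ 2|A| - 3 for |A| ≥ 2, with |A| = 4 giving ≥ 5.)

|A +̂ A| = 6


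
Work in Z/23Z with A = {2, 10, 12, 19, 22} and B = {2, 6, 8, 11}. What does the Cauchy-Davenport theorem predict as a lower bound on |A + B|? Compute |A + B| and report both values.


Cauchy-Davenport: |A + B| ≥ min(p, |A| + |B| - 1) for A, B nonempty in Z/pZ.
|A| = 5, |B| = 4, p = 23.
CD lower bound = min(23, 5 + 4 - 1) = min(23, 8) = 8.
Compute A + B mod 23 directly:
a = 2: 2+2=4, 2+6=8, 2+8=10, 2+11=13
a = 10: 10+2=12, 10+6=16, 10+8=18, 10+11=21
a = 12: 12+2=14, 12+6=18, 12+8=20, 12+11=0
a = 19: 19+2=21, 19+6=2, 19+8=4, 19+11=7
a = 22: 22+2=1, 22+6=5, 22+8=7, 22+11=10
A + B = {0, 1, 2, 4, 5, 7, 8, 10, 12, 13, 14, 16, 18, 20, 21}, so |A + B| = 15.
Verify: 15 ≥ 8? Yes ✓.

CD lower bound = 8, actual |A + B| = 15.


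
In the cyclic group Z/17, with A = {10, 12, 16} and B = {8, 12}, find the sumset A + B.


Work in Z/17Z: reduce every sum a + b modulo 17.
Enumerate all 6 pairs:
a = 10: 10+8=1, 10+12=5
a = 12: 12+8=3, 12+12=7
a = 16: 16+8=7, 16+12=11
Distinct residues collected: {1, 3, 5, 7, 11}
|A + B| = 5 (out of 17 total residues).

A + B = {1, 3, 5, 7, 11}


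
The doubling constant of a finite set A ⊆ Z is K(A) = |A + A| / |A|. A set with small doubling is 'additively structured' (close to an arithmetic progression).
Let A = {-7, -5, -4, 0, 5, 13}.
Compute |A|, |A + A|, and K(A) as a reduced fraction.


|A| = 6.
Compute A + A by enumerating all 36 pairs.
A + A = {-14, -12, -11, -10, -9, -8, -7, -5, -4, -2, 0, 1, 5, 6, 8, 9, 10, 13, 18, 26}, so |A + A| = 20.
K = |A + A| / |A| = 20/6 = 10/3 ≈ 3.3333.
Reference: AP of size 6 gives K = 11/6 ≈ 1.8333; a fully generic set of size 6 gives K ≈ 3.5000.

|A| = 6, |A + A| = 20, K = 20/6 = 10/3.


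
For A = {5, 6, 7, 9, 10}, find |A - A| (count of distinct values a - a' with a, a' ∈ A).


A - A = {a - a' : a, a' ∈ A}; |A| = 5.
Bounds: 2|A|-1 ≤ |A - A| ≤ |A|² - |A| + 1, i.e. 9 ≤ |A - A| ≤ 21.
Note: 0 ∈ A - A always (from a - a). The set is symmetric: if d ∈ A - A then -d ∈ A - A.
Enumerate nonzero differences d = a - a' with a > a' (then include -d):
Positive differences: {1, 2, 3, 4, 5}
Full difference set: {0} ∪ (positive diffs) ∪ (negative diffs).
|A - A| = 1 + 2·5 = 11 (matches direct enumeration: 11).

|A - A| = 11


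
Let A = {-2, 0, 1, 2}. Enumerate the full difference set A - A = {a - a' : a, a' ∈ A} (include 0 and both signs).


A - A = {a - a' : a, a' ∈ A}.
Compute a - a' for each ordered pair (a, a'):
a = -2: -2--2=0, -2-0=-2, -2-1=-3, -2-2=-4
a = 0: 0--2=2, 0-0=0, 0-1=-1, 0-2=-2
a = 1: 1--2=3, 1-0=1, 1-1=0, 1-2=-1
a = 2: 2--2=4, 2-0=2, 2-1=1, 2-2=0
Collecting distinct values (and noting 0 appears from a-a):
A - A = {-4, -3, -2, -1, 0, 1, 2, 3, 4}
|A - A| = 9

A - A = {-4, -3, -2, -1, 0, 1, 2, 3, 4}


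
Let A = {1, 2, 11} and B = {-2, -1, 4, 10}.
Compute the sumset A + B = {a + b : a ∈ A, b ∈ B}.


A + B = {a + b : a ∈ A, b ∈ B}.
Enumerate all |A|·|B| = 3·4 = 12 pairs (a, b) and collect distinct sums.
a = 1: 1+-2=-1, 1+-1=0, 1+4=5, 1+10=11
a = 2: 2+-2=0, 2+-1=1, 2+4=6, 2+10=12
a = 11: 11+-2=9, 11+-1=10, 11+4=15, 11+10=21
Collecting distinct sums: A + B = {-1, 0, 1, 5, 6, 9, 10, 11, 12, 15, 21}
|A + B| = 11

A + B = {-1, 0, 1, 5, 6, 9, 10, 11, 12, 15, 21}


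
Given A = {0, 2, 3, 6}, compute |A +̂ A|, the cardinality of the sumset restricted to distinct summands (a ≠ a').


Restricted sumset: A +̂ A = {a + a' : a ∈ A, a' ∈ A, a ≠ a'}.
Equivalently, take A + A and drop any sum 2a that is achievable ONLY as a + a for a ∈ A (i.e. sums representable only with equal summands).
Enumerate pairs (a, a') with a < a' (symmetric, so each unordered pair gives one sum; this covers all a ≠ a'):
  0 + 2 = 2
  0 + 3 = 3
  0 + 6 = 6
  2 + 3 = 5
  2 + 6 = 8
  3 + 6 = 9
Collected distinct sums: {2, 3, 5, 6, 8, 9}
|A +̂ A| = 6
(Reference bound: |A +̂ A| ≥ 2|A| - 3 for |A| ≥ 2, with |A| = 4 giving ≥ 5.)

|A +̂ A| = 6


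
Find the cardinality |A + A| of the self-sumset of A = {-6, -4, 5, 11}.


A + A = {a + a' : a, a' ∈ A}; |A| = 4.
General bounds: 2|A| - 1 ≤ |A + A| ≤ |A|(|A|+1)/2, i.e. 7 ≤ |A + A| ≤ 10.
Lower bound 2|A|-1 is attained iff A is an arithmetic progression.
Enumerate sums a + a' for a ≤ a' (symmetric, so this suffices):
a = -6: -6+-6=-12, -6+-4=-10, -6+5=-1, -6+11=5
a = -4: -4+-4=-8, -4+5=1, -4+11=7
a = 5: 5+5=10, 5+11=16
a = 11: 11+11=22
Distinct sums: {-12, -10, -8, -1, 1, 5, 7, 10, 16, 22}
|A + A| = 10

|A + A| = 10


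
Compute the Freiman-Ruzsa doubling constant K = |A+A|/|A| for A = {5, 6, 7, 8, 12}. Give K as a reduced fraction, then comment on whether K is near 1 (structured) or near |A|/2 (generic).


|A| = 5.
Compute A + A by enumerating all 25 pairs.
A + A = {10, 11, 12, 13, 14, 15, 16, 17, 18, 19, 20, 24}, so |A + A| = 12.
K = |A + A| / |A| = 12/5 (already in lowest terms) ≈ 2.4000.
Reference: AP of size 5 gives K = 9/5 ≈ 1.8000; a fully generic set of size 5 gives K ≈ 3.0000.

|A| = 5, |A + A| = 12, K = 12/5.


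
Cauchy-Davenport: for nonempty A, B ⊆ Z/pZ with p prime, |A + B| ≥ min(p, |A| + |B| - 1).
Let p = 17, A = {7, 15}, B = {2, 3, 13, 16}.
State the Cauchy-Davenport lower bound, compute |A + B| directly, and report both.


Cauchy-Davenport: |A + B| ≥ min(p, |A| + |B| - 1) for A, B nonempty in Z/pZ.
|A| = 2, |B| = 4, p = 17.
CD lower bound = min(17, 2 + 4 - 1) = min(17, 5) = 5.
Compute A + B mod 17 directly:
a = 7: 7+2=9, 7+3=10, 7+13=3, 7+16=6
a = 15: 15+2=0, 15+3=1, 15+13=11, 15+16=14
A + B = {0, 1, 3, 6, 9, 10, 11, 14}, so |A + B| = 8.
Verify: 8 ≥ 5? Yes ✓.

CD lower bound = 5, actual |A + B| = 8.


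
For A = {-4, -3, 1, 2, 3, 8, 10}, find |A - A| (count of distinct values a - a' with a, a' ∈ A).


A - A = {a - a' : a, a' ∈ A}; |A| = 7.
Bounds: 2|A|-1 ≤ |A - A| ≤ |A|² - |A| + 1, i.e. 13 ≤ |A - A| ≤ 43.
Note: 0 ∈ A - A always (from a - a). The set is symmetric: if d ∈ A - A then -d ∈ A - A.
Enumerate nonzero differences d = a - a' with a > a' (then include -d):
Positive differences: {1, 2, 4, 5, 6, 7, 8, 9, 11, 12, 13, 14}
Full difference set: {0} ∪ (positive diffs) ∪ (negative diffs).
|A - A| = 1 + 2·12 = 25 (matches direct enumeration: 25).

|A - A| = 25


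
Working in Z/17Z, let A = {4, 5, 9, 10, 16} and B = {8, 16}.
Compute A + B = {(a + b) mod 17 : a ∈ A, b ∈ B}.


Work in Z/17Z: reduce every sum a + b modulo 17.
Enumerate all 10 pairs:
a = 4: 4+8=12, 4+16=3
a = 5: 5+8=13, 5+16=4
a = 9: 9+8=0, 9+16=8
a = 10: 10+8=1, 10+16=9
a = 16: 16+8=7, 16+16=15
Distinct residues collected: {0, 1, 3, 4, 7, 8, 9, 12, 13, 15}
|A + B| = 10 (out of 17 total residues).

A + B = {0, 1, 3, 4, 7, 8, 9, 12, 13, 15}


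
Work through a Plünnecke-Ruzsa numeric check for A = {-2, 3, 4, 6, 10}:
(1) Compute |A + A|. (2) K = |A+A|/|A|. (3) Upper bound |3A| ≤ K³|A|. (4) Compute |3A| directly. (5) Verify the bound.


|A| = 5.
Step 1: Compute A + A by enumerating all 25 pairs.
A + A = {-4, 1, 2, 4, 6, 7, 8, 9, 10, 12, 13, 14, 16, 20}, so |A + A| = 14.
Step 2: Doubling constant K = |A + A|/|A| = 14/5 = 14/5 ≈ 2.8000.
Step 3: Plünnecke-Ruzsa gives |3A| ≤ K³·|A| = (2.8000)³ · 5 ≈ 109.7600.
Step 4: Compute 3A = A + A + A directly by enumerating all triples (a,b,c) ∈ A³; |3A| = 26.
Step 5: Check 26 ≤ 109.7600? Yes ✓.

K = 14/5, Plünnecke-Ruzsa bound K³|A| ≈ 109.7600, |3A| = 26, inequality holds.


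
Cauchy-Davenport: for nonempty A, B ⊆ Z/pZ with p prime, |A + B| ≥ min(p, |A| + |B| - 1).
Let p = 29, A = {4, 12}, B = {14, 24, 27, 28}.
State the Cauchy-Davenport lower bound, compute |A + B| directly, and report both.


Cauchy-Davenport: |A + B| ≥ min(p, |A| + |B| - 1) for A, B nonempty in Z/pZ.
|A| = 2, |B| = 4, p = 29.
CD lower bound = min(29, 2 + 4 - 1) = min(29, 5) = 5.
Compute A + B mod 29 directly:
a = 4: 4+14=18, 4+24=28, 4+27=2, 4+28=3
a = 12: 12+14=26, 12+24=7, 12+27=10, 12+28=11
A + B = {2, 3, 7, 10, 11, 18, 26, 28}, so |A + B| = 8.
Verify: 8 ≥ 5? Yes ✓.

CD lower bound = 5, actual |A + B| = 8.


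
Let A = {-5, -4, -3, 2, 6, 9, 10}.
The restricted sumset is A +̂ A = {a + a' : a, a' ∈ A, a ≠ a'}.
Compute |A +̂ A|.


Restricted sumset: A +̂ A = {a + a' : a ∈ A, a' ∈ A, a ≠ a'}.
Equivalently, take A + A and drop any sum 2a that is achievable ONLY as a + a for a ∈ A (i.e. sums representable only with equal summands).
Enumerate pairs (a, a') with a < a' (symmetric, so each unordered pair gives one sum; this covers all a ≠ a'):
  -5 + -4 = -9
  -5 + -3 = -8
  -5 + 2 = -3
  -5 + 6 = 1
  -5 + 9 = 4
  -5 + 10 = 5
  -4 + -3 = -7
  -4 + 2 = -2
  -4 + 6 = 2
  -4 + 9 = 5
  -4 + 10 = 6
  -3 + 2 = -1
  -3 + 6 = 3
  -3 + 9 = 6
  -3 + 10 = 7
  2 + 6 = 8
  2 + 9 = 11
  2 + 10 = 12
  6 + 9 = 15
  6 + 10 = 16
  9 + 10 = 19
Collected distinct sums: {-9, -8, -7, -3, -2, -1, 1, 2, 3, 4, 5, 6, 7, 8, 11, 12, 15, 16, 19}
|A +̂ A| = 19
(Reference bound: |A +̂ A| ≥ 2|A| - 3 for |A| ≥ 2, with |A| = 7 giving ≥ 11.)

|A +̂ A| = 19


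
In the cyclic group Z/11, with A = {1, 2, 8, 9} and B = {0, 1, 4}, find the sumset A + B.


Work in Z/11Z: reduce every sum a + b modulo 11.
Enumerate all 12 pairs:
a = 1: 1+0=1, 1+1=2, 1+4=5
a = 2: 2+0=2, 2+1=3, 2+4=6
a = 8: 8+0=8, 8+1=9, 8+4=1
a = 9: 9+0=9, 9+1=10, 9+4=2
Distinct residues collected: {1, 2, 3, 5, 6, 8, 9, 10}
|A + B| = 8 (out of 11 total residues).

A + B = {1, 2, 3, 5, 6, 8, 9, 10}


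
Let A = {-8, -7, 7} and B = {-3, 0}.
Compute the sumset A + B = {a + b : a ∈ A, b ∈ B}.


A + B = {a + b : a ∈ A, b ∈ B}.
Enumerate all |A|·|B| = 3·2 = 6 pairs (a, b) and collect distinct sums.
a = -8: -8+-3=-11, -8+0=-8
a = -7: -7+-3=-10, -7+0=-7
a = 7: 7+-3=4, 7+0=7
Collecting distinct sums: A + B = {-11, -10, -8, -7, 4, 7}
|A + B| = 6

A + B = {-11, -10, -8, -7, 4, 7}


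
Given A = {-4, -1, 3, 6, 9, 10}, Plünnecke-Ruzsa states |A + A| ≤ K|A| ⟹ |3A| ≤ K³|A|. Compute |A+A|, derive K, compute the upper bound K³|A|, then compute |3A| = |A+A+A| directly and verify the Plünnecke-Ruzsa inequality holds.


|A| = 6.
Step 1: Compute A + A by enumerating all 36 pairs.
A + A = {-8, -5, -2, -1, 2, 5, 6, 8, 9, 12, 13, 15, 16, 18, 19, 20}, so |A + A| = 16.
Step 2: Doubling constant K = |A + A|/|A| = 16/6 = 16/6 ≈ 2.6667.
Step 3: Plünnecke-Ruzsa gives |3A| ≤ K³·|A| = (2.6667)³ · 6 ≈ 113.7778.
Step 4: Compute 3A = A + A + A directly by enumerating all triples (a,b,c) ∈ A³; |3A| = 31.
Step 5: Check 31 ≤ 113.7778? Yes ✓.

K = 16/6, Plünnecke-Ruzsa bound K³|A| ≈ 113.7778, |3A| = 31, inequality holds.


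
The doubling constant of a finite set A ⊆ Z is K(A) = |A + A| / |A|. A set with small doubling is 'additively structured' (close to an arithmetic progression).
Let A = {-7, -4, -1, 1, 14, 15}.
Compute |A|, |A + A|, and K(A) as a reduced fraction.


|A| = 6.
Compute A + A by enumerating all 36 pairs.
A + A = {-14, -11, -8, -6, -5, -3, -2, 0, 2, 7, 8, 10, 11, 13, 14, 15, 16, 28, 29, 30}, so |A + A| = 20.
K = |A + A| / |A| = 20/6 = 10/3 ≈ 3.3333.
Reference: AP of size 6 gives K = 11/6 ≈ 1.8333; a fully generic set of size 6 gives K ≈ 3.5000.

|A| = 6, |A + A| = 20, K = 20/6 = 10/3.


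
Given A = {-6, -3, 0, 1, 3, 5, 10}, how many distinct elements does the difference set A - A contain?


A - A = {a - a' : a, a' ∈ A}; |A| = 7.
Bounds: 2|A|-1 ≤ |A - A| ≤ |A|² - |A| + 1, i.e. 13 ≤ |A - A| ≤ 43.
Note: 0 ∈ A - A always (from a - a). The set is symmetric: if d ∈ A - A then -d ∈ A - A.
Enumerate nonzero differences d = a - a' with a > a' (then include -d):
Positive differences: {1, 2, 3, 4, 5, 6, 7, 8, 9, 10, 11, 13, 16}
Full difference set: {0} ∪ (positive diffs) ∪ (negative diffs).
|A - A| = 1 + 2·13 = 27 (matches direct enumeration: 27).

|A - A| = 27


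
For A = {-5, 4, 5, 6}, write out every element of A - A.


A - A = {a - a' : a, a' ∈ A}.
Compute a - a' for each ordered pair (a, a'):
a = -5: -5--5=0, -5-4=-9, -5-5=-10, -5-6=-11
a = 4: 4--5=9, 4-4=0, 4-5=-1, 4-6=-2
a = 5: 5--5=10, 5-4=1, 5-5=0, 5-6=-1
a = 6: 6--5=11, 6-4=2, 6-5=1, 6-6=0
Collecting distinct values (and noting 0 appears from a-a):
A - A = {-11, -10, -9, -2, -1, 0, 1, 2, 9, 10, 11}
|A - A| = 11

A - A = {-11, -10, -9, -2, -1, 0, 1, 2, 9, 10, 11}


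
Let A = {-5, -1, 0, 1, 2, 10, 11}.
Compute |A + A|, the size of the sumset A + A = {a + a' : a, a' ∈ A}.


A + A = {a + a' : a, a' ∈ A}; |A| = 7.
General bounds: 2|A| - 1 ≤ |A + A| ≤ |A|(|A|+1)/2, i.e. 13 ≤ |A + A| ≤ 28.
Lower bound 2|A|-1 is attained iff A is an arithmetic progression.
Enumerate sums a + a' for a ≤ a' (symmetric, so this suffices):
a = -5: -5+-5=-10, -5+-1=-6, -5+0=-5, -5+1=-4, -5+2=-3, -5+10=5, -5+11=6
a = -1: -1+-1=-2, -1+0=-1, -1+1=0, -1+2=1, -1+10=9, -1+11=10
a = 0: 0+0=0, 0+1=1, 0+2=2, 0+10=10, 0+11=11
a = 1: 1+1=2, 1+2=3, 1+10=11, 1+11=12
a = 2: 2+2=4, 2+10=12, 2+11=13
a = 10: 10+10=20, 10+11=21
a = 11: 11+11=22
Distinct sums: {-10, -6, -5, -4, -3, -2, -1, 0, 1, 2, 3, 4, 5, 6, 9, 10, 11, 12, 13, 20, 21, 22}
|A + A| = 22

|A + A| = 22


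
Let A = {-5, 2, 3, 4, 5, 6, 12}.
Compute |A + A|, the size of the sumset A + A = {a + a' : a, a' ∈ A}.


A + A = {a + a' : a, a' ∈ A}; |A| = 7.
General bounds: 2|A| - 1 ≤ |A + A| ≤ |A|(|A|+1)/2, i.e. 13 ≤ |A + A| ≤ 28.
Lower bound 2|A|-1 is attained iff A is an arithmetic progression.
Enumerate sums a + a' for a ≤ a' (symmetric, so this suffices):
a = -5: -5+-5=-10, -5+2=-3, -5+3=-2, -5+4=-1, -5+5=0, -5+6=1, -5+12=7
a = 2: 2+2=4, 2+3=5, 2+4=6, 2+5=7, 2+6=8, 2+12=14
a = 3: 3+3=6, 3+4=7, 3+5=8, 3+6=9, 3+12=15
a = 4: 4+4=8, 4+5=9, 4+6=10, 4+12=16
a = 5: 5+5=10, 5+6=11, 5+12=17
a = 6: 6+6=12, 6+12=18
a = 12: 12+12=24
Distinct sums: {-10, -3, -2, -1, 0, 1, 4, 5, 6, 7, 8, 9, 10, 11, 12, 14, 15, 16, 17, 18, 24}
|A + A| = 21

|A + A| = 21


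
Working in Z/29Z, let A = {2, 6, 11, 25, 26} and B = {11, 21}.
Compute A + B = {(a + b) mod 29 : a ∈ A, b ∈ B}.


Work in Z/29Z: reduce every sum a + b modulo 29.
Enumerate all 10 pairs:
a = 2: 2+11=13, 2+21=23
a = 6: 6+11=17, 6+21=27
a = 11: 11+11=22, 11+21=3
a = 25: 25+11=7, 25+21=17
a = 26: 26+11=8, 26+21=18
Distinct residues collected: {3, 7, 8, 13, 17, 18, 22, 23, 27}
|A + B| = 9 (out of 29 total residues).

A + B = {3, 7, 8, 13, 17, 18, 22, 23, 27}


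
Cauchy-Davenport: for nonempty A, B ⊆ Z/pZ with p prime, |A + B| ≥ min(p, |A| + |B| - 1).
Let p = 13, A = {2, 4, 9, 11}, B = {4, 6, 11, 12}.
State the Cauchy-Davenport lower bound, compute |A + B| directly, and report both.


Cauchy-Davenport: |A + B| ≥ min(p, |A| + |B| - 1) for A, B nonempty in Z/pZ.
|A| = 4, |B| = 4, p = 13.
CD lower bound = min(13, 4 + 4 - 1) = min(13, 7) = 7.
Compute A + B mod 13 directly:
a = 2: 2+4=6, 2+6=8, 2+11=0, 2+12=1
a = 4: 4+4=8, 4+6=10, 4+11=2, 4+12=3
a = 9: 9+4=0, 9+6=2, 9+11=7, 9+12=8
a = 11: 11+4=2, 11+6=4, 11+11=9, 11+12=10
A + B = {0, 1, 2, 3, 4, 6, 7, 8, 9, 10}, so |A + B| = 10.
Verify: 10 ≥ 7? Yes ✓.

CD lower bound = 7, actual |A + B| = 10.


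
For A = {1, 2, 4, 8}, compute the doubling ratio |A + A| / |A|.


|A| = 4.
Compute A + A by enumerating all 16 pairs.
A + A = {2, 3, 4, 5, 6, 8, 9, 10, 12, 16}, so |A + A| = 10.
K = |A + A| / |A| = 10/4 = 5/2 ≈ 2.5000.
Reference: AP of size 4 gives K = 7/4 ≈ 1.7500; a fully generic set of size 4 gives K ≈ 2.5000.

|A| = 4, |A + A| = 10, K = 10/4 = 5/2.


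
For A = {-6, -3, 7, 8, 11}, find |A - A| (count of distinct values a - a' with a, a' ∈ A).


A - A = {a - a' : a, a' ∈ A}; |A| = 5.
Bounds: 2|A|-1 ≤ |A - A| ≤ |A|² - |A| + 1, i.e. 9 ≤ |A - A| ≤ 21.
Note: 0 ∈ A - A always (from a - a). The set is symmetric: if d ∈ A - A then -d ∈ A - A.
Enumerate nonzero differences d = a - a' with a > a' (then include -d):
Positive differences: {1, 3, 4, 10, 11, 13, 14, 17}
Full difference set: {0} ∪ (positive diffs) ∪ (negative diffs).
|A - A| = 1 + 2·8 = 17 (matches direct enumeration: 17).

|A - A| = 17


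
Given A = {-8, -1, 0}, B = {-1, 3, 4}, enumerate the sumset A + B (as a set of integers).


A + B = {a + b : a ∈ A, b ∈ B}.
Enumerate all |A|·|B| = 3·3 = 9 pairs (a, b) and collect distinct sums.
a = -8: -8+-1=-9, -8+3=-5, -8+4=-4
a = -1: -1+-1=-2, -1+3=2, -1+4=3
a = 0: 0+-1=-1, 0+3=3, 0+4=4
Collecting distinct sums: A + B = {-9, -5, -4, -2, -1, 2, 3, 4}
|A + B| = 8

A + B = {-9, -5, -4, -2, -1, 2, 3, 4}


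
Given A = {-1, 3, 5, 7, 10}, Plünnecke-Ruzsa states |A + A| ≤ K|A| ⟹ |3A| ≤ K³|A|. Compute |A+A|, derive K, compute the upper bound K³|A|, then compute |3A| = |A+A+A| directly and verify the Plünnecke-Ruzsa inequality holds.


|A| = 5.
Step 1: Compute A + A by enumerating all 25 pairs.
A + A = {-2, 2, 4, 6, 8, 9, 10, 12, 13, 14, 15, 17, 20}, so |A + A| = 13.
Step 2: Doubling constant K = |A + A|/|A| = 13/5 = 13/5 ≈ 2.6000.
Step 3: Plünnecke-Ruzsa gives |3A| ≤ K³·|A| = (2.6000)³ · 5 ≈ 87.8800.
Step 4: Compute 3A = A + A + A directly by enumerating all triples (a,b,c) ∈ A³; |3A| = 24.
Step 5: Check 24 ≤ 87.8800? Yes ✓.

K = 13/5, Plünnecke-Ruzsa bound K³|A| ≈ 87.8800, |3A| = 24, inequality holds.


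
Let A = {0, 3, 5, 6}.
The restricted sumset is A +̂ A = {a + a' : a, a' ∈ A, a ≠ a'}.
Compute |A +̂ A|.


Restricted sumset: A +̂ A = {a + a' : a ∈ A, a' ∈ A, a ≠ a'}.
Equivalently, take A + A and drop any sum 2a that is achievable ONLY as a + a for a ∈ A (i.e. sums representable only with equal summands).
Enumerate pairs (a, a') with a < a' (symmetric, so each unordered pair gives one sum; this covers all a ≠ a'):
  0 + 3 = 3
  0 + 5 = 5
  0 + 6 = 6
  3 + 5 = 8
  3 + 6 = 9
  5 + 6 = 11
Collected distinct sums: {3, 5, 6, 8, 9, 11}
|A +̂ A| = 6
(Reference bound: |A +̂ A| ≥ 2|A| - 3 for |A| ≥ 2, with |A| = 4 giving ≥ 5.)

|A +̂ A| = 6


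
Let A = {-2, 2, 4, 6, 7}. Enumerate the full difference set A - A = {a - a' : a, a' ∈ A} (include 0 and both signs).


A - A = {a - a' : a, a' ∈ A}.
Compute a - a' for each ordered pair (a, a'):
a = -2: -2--2=0, -2-2=-4, -2-4=-6, -2-6=-8, -2-7=-9
a = 2: 2--2=4, 2-2=0, 2-4=-2, 2-6=-4, 2-7=-5
a = 4: 4--2=6, 4-2=2, 4-4=0, 4-6=-2, 4-7=-3
a = 6: 6--2=8, 6-2=4, 6-4=2, 6-6=0, 6-7=-1
a = 7: 7--2=9, 7-2=5, 7-4=3, 7-6=1, 7-7=0
Collecting distinct values (and noting 0 appears from a-a):
A - A = {-9, -8, -6, -5, -4, -3, -2, -1, 0, 1, 2, 3, 4, 5, 6, 8, 9}
|A - A| = 17

A - A = {-9, -8, -6, -5, -4, -3, -2, -1, 0, 1, 2, 3, 4, 5, 6, 8, 9}


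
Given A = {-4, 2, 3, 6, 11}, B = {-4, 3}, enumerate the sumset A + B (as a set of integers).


A + B = {a + b : a ∈ A, b ∈ B}.
Enumerate all |A|·|B| = 5·2 = 10 pairs (a, b) and collect distinct sums.
a = -4: -4+-4=-8, -4+3=-1
a = 2: 2+-4=-2, 2+3=5
a = 3: 3+-4=-1, 3+3=6
a = 6: 6+-4=2, 6+3=9
a = 11: 11+-4=7, 11+3=14
Collecting distinct sums: A + B = {-8, -2, -1, 2, 5, 6, 7, 9, 14}
|A + B| = 9

A + B = {-8, -2, -1, 2, 5, 6, 7, 9, 14}


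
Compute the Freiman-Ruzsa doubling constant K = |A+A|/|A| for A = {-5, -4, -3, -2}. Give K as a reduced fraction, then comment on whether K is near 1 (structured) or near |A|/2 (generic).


|A| = 4.
Compute A + A by enumerating all 16 pairs.
A + A = {-10, -9, -8, -7, -6, -5, -4}, so |A + A| = 7.
K = |A + A| / |A| = 7/4 (already in lowest terms) ≈ 1.7500.
Reference: AP of size 4 gives K = 7/4 ≈ 1.7500; a fully generic set of size 4 gives K ≈ 2.5000.

|A| = 4, |A + A| = 7, K = 7/4.


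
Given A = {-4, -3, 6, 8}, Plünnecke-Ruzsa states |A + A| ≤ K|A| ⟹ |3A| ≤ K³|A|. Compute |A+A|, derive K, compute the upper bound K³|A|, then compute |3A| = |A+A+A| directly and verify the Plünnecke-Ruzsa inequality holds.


|A| = 4.
Step 1: Compute A + A by enumerating all 16 pairs.
A + A = {-8, -7, -6, 2, 3, 4, 5, 12, 14, 16}, so |A + A| = 10.
Step 2: Doubling constant K = |A + A|/|A| = 10/4 = 10/4 ≈ 2.5000.
Step 3: Plünnecke-Ruzsa gives |3A| ≤ K³·|A| = (2.5000)³ · 4 ≈ 62.5000.
Step 4: Compute 3A = A + A + A directly by enumerating all triples (a,b,c) ∈ A³; |3A| = 19.
Step 5: Check 19 ≤ 62.5000? Yes ✓.

K = 10/4, Plünnecke-Ruzsa bound K³|A| ≈ 62.5000, |3A| = 19, inequality holds.


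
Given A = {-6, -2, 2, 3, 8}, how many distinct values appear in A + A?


A + A = {a + a' : a, a' ∈ A}; |A| = 5.
General bounds: 2|A| - 1 ≤ |A + A| ≤ |A|(|A|+1)/2, i.e. 9 ≤ |A + A| ≤ 15.
Lower bound 2|A|-1 is attained iff A is an arithmetic progression.
Enumerate sums a + a' for a ≤ a' (symmetric, so this suffices):
a = -6: -6+-6=-12, -6+-2=-8, -6+2=-4, -6+3=-3, -6+8=2
a = -2: -2+-2=-4, -2+2=0, -2+3=1, -2+8=6
a = 2: 2+2=4, 2+3=5, 2+8=10
a = 3: 3+3=6, 3+8=11
a = 8: 8+8=16
Distinct sums: {-12, -8, -4, -3, 0, 1, 2, 4, 5, 6, 10, 11, 16}
|A + A| = 13

|A + A| = 13


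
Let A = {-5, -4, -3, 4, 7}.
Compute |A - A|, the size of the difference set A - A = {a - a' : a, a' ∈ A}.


A - A = {a - a' : a, a' ∈ A}; |A| = 5.
Bounds: 2|A|-1 ≤ |A - A| ≤ |A|² - |A| + 1, i.e. 9 ≤ |A - A| ≤ 21.
Note: 0 ∈ A - A always (from a - a). The set is symmetric: if d ∈ A - A then -d ∈ A - A.
Enumerate nonzero differences d = a - a' with a > a' (then include -d):
Positive differences: {1, 2, 3, 7, 8, 9, 10, 11, 12}
Full difference set: {0} ∪ (positive diffs) ∪ (negative diffs).
|A - A| = 1 + 2·9 = 19 (matches direct enumeration: 19).

|A - A| = 19


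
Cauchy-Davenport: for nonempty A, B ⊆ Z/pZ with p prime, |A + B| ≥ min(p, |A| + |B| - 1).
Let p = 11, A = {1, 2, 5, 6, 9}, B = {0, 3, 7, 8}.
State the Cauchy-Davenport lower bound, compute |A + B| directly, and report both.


Cauchy-Davenport: |A + B| ≥ min(p, |A| + |B| - 1) for A, B nonempty in Z/pZ.
|A| = 5, |B| = 4, p = 11.
CD lower bound = min(11, 5 + 4 - 1) = min(11, 8) = 8.
Compute A + B mod 11 directly:
a = 1: 1+0=1, 1+3=4, 1+7=8, 1+8=9
a = 2: 2+0=2, 2+3=5, 2+7=9, 2+8=10
a = 5: 5+0=5, 5+3=8, 5+7=1, 5+8=2
a = 6: 6+0=6, 6+3=9, 6+7=2, 6+8=3
a = 9: 9+0=9, 9+3=1, 9+7=5, 9+8=6
A + B = {1, 2, 3, 4, 5, 6, 8, 9, 10}, so |A + B| = 9.
Verify: 9 ≥ 8? Yes ✓.

CD lower bound = 8, actual |A + B| = 9.


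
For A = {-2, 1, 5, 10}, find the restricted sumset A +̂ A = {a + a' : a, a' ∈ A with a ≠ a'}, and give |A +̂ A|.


Restricted sumset: A +̂ A = {a + a' : a ∈ A, a' ∈ A, a ≠ a'}.
Equivalently, take A + A and drop any sum 2a that is achievable ONLY as a + a for a ∈ A (i.e. sums representable only with equal summands).
Enumerate pairs (a, a') with a < a' (symmetric, so each unordered pair gives one sum; this covers all a ≠ a'):
  -2 + 1 = -1
  -2 + 5 = 3
  -2 + 10 = 8
  1 + 5 = 6
  1 + 10 = 11
  5 + 10 = 15
Collected distinct sums: {-1, 3, 6, 8, 11, 15}
|A +̂ A| = 6
(Reference bound: |A +̂ A| ≥ 2|A| - 3 for |A| ≥ 2, with |A| = 4 giving ≥ 5.)

|A +̂ A| = 6


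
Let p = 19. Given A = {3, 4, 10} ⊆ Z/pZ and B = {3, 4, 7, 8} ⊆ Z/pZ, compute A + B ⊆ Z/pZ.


Work in Z/19Z: reduce every sum a + b modulo 19.
Enumerate all 12 pairs:
a = 3: 3+3=6, 3+4=7, 3+7=10, 3+8=11
a = 4: 4+3=7, 4+4=8, 4+7=11, 4+8=12
a = 10: 10+3=13, 10+4=14, 10+7=17, 10+8=18
Distinct residues collected: {6, 7, 8, 10, 11, 12, 13, 14, 17, 18}
|A + B| = 10 (out of 19 total residues).

A + B = {6, 7, 8, 10, 11, 12, 13, 14, 17, 18}


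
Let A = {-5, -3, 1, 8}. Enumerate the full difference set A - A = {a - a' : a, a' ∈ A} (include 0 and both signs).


A - A = {a - a' : a, a' ∈ A}.
Compute a - a' for each ordered pair (a, a'):
a = -5: -5--5=0, -5--3=-2, -5-1=-6, -5-8=-13
a = -3: -3--5=2, -3--3=0, -3-1=-4, -3-8=-11
a = 1: 1--5=6, 1--3=4, 1-1=0, 1-8=-7
a = 8: 8--5=13, 8--3=11, 8-1=7, 8-8=0
Collecting distinct values (and noting 0 appears from a-a):
A - A = {-13, -11, -7, -6, -4, -2, 0, 2, 4, 6, 7, 11, 13}
|A - A| = 13

A - A = {-13, -11, -7, -6, -4, -2, 0, 2, 4, 6, 7, 11, 13}


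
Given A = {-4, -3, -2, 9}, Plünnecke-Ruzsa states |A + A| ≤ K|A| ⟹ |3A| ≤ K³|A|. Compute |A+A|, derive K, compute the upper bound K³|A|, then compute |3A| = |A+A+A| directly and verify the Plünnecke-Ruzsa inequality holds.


|A| = 4.
Step 1: Compute A + A by enumerating all 16 pairs.
A + A = {-8, -7, -6, -5, -4, 5, 6, 7, 18}, so |A + A| = 9.
Step 2: Doubling constant K = |A + A|/|A| = 9/4 = 9/4 ≈ 2.2500.
Step 3: Plünnecke-Ruzsa gives |3A| ≤ K³·|A| = (2.2500)³ · 4 ≈ 45.5625.
Step 4: Compute 3A = A + A + A directly by enumerating all triples (a,b,c) ∈ A³; |3A| = 16.
Step 5: Check 16 ≤ 45.5625? Yes ✓.

K = 9/4, Plünnecke-Ruzsa bound K³|A| ≈ 45.5625, |3A| = 16, inequality holds.


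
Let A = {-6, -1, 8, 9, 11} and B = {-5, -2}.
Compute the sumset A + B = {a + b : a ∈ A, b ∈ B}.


A + B = {a + b : a ∈ A, b ∈ B}.
Enumerate all |A|·|B| = 5·2 = 10 pairs (a, b) and collect distinct sums.
a = -6: -6+-5=-11, -6+-2=-8
a = -1: -1+-5=-6, -1+-2=-3
a = 8: 8+-5=3, 8+-2=6
a = 9: 9+-5=4, 9+-2=7
a = 11: 11+-5=6, 11+-2=9
Collecting distinct sums: A + B = {-11, -8, -6, -3, 3, 4, 6, 7, 9}
|A + B| = 9

A + B = {-11, -8, -6, -3, 3, 4, 6, 7, 9}


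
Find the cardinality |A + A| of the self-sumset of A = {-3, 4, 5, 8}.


A + A = {a + a' : a, a' ∈ A}; |A| = 4.
General bounds: 2|A| - 1 ≤ |A + A| ≤ |A|(|A|+1)/2, i.e. 7 ≤ |A + A| ≤ 10.
Lower bound 2|A|-1 is attained iff A is an arithmetic progression.
Enumerate sums a + a' for a ≤ a' (symmetric, so this suffices):
a = -3: -3+-3=-6, -3+4=1, -3+5=2, -3+8=5
a = 4: 4+4=8, 4+5=9, 4+8=12
a = 5: 5+5=10, 5+8=13
a = 8: 8+8=16
Distinct sums: {-6, 1, 2, 5, 8, 9, 10, 12, 13, 16}
|A + A| = 10

|A + A| = 10


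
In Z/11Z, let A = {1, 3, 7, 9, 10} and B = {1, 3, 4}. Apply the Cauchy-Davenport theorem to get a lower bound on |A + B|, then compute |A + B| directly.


Cauchy-Davenport: |A + B| ≥ min(p, |A| + |B| - 1) for A, B nonempty in Z/pZ.
|A| = 5, |B| = 3, p = 11.
CD lower bound = min(11, 5 + 3 - 1) = min(11, 7) = 7.
Compute A + B mod 11 directly:
a = 1: 1+1=2, 1+3=4, 1+4=5
a = 3: 3+1=4, 3+3=6, 3+4=7
a = 7: 7+1=8, 7+3=10, 7+4=0
a = 9: 9+1=10, 9+3=1, 9+4=2
a = 10: 10+1=0, 10+3=2, 10+4=3
A + B = {0, 1, 2, 3, 4, 5, 6, 7, 8, 10}, so |A + B| = 10.
Verify: 10 ≥ 7? Yes ✓.

CD lower bound = 7, actual |A + B| = 10.


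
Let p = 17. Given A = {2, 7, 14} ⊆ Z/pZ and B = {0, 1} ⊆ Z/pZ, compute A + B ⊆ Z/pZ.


Work in Z/17Z: reduce every sum a + b modulo 17.
Enumerate all 6 pairs:
a = 2: 2+0=2, 2+1=3
a = 7: 7+0=7, 7+1=8
a = 14: 14+0=14, 14+1=15
Distinct residues collected: {2, 3, 7, 8, 14, 15}
|A + B| = 6 (out of 17 total residues).

A + B = {2, 3, 7, 8, 14, 15}


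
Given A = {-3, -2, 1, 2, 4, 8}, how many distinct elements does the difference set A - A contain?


A - A = {a - a' : a, a' ∈ A}; |A| = 6.
Bounds: 2|A|-1 ≤ |A - A| ≤ |A|² - |A| + 1, i.e. 11 ≤ |A - A| ≤ 31.
Note: 0 ∈ A - A always (from a - a). The set is symmetric: if d ∈ A - A then -d ∈ A - A.
Enumerate nonzero differences d = a - a' with a > a' (then include -d):
Positive differences: {1, 2, 3, 4, 5, 6, 7, 10, 11}
Full difference set: {0} ∪ (positive diffs) ∪ (negative diffs).
|A - A| = 1 + 2·9 = 19 (matches direct enumeration: 19).

|A - A| = 19


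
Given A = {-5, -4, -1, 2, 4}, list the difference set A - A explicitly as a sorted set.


A - A = {a - a' : a, a' ∈ A}.
Compute a - a' for each ordered pair (a, a'):
a = -5: -5--5=0, -5--4=-1, -5--1=-4, -5-2=-7, -5-4=-9
a = -4: -4--5=1, -4--4=0, -4--1=-3, -4-2=-6, -4-4=-8
a = -1: -1--5=4, -1--4=3, -1--1=0, -1-2=-3, -1-4=-5
a = 2: 2--5=7, 2--4=6, 2--1=3, 2-2=0, 2-4=-2
a = 4: 4--5=9, 4--4=8, 4--1=5, 4-2=2, 4-4=0
Collecting distinct values (and noting 0 appears from a-a):
A - A = {-9, -8, -7, -6, -5, -4, -3, -2, -1, 0, 1, 2, 3, 4, 5, 6, 7, 8, 9}
|A - A| = 19

A - A = {-9, -8, -7, -6, -5, -4, -3, -2, -1, 0, 1, 2, 3, 4, 5, 6, 7, 8, 9}


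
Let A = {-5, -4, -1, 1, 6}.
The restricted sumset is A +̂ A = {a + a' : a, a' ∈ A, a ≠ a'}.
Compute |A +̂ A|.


Restricted sumset: A +̂ A = {a + a' : a ∈ A, a' ∈ A, a ≠ a'}.
Equivalently, take A + A and drop any sum 2a that is achievable ONLY as a + a for a ∈ A (i.e. sums representable only with equal summands).
Enumerate pairs (a, a') with a < a' (symmetric, so each unordered pair gives one sum; this covers all a ≠ a'):
  -5 + -4 = -9
  -5 + -1 = -6
  -5 + 1 = -4
  -5 + 6 = 1
  -4 + -1 = -5
  -4 + 1 = -3
  -4 + 6 = 2
  -1 + 1 = 0
  -1 + 6 = 5
  1 + 6 = 7
Collected distinct sums: {-9, -6, -5, -4, -3, 0, 1, 2, 5, 7}
|A +̂ A| = 10
(Reference bound: |A +̂ A| ≥ 2|A| - 3 for |A| ≥ 2, with |A| = 5 giving ≥ 7.)

|A +̂ A| = 10


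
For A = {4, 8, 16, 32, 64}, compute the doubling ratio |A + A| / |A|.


|A| = 5.
Compute A + A by enumerating all 25 pairs.
A + A = {8, 12, 16, 20, 24, 32, 36, 40, 48, 64, 68, 72, 80, 96, 128}, so |A + A| = 15.
K = |A + A| / |A| = 15/5 = 3/1 ≈ 3.0000.
Reference: AP of size 5 gives K = 9/5 ≈ 1.8000; a fully generic set of size 5 gives K ≈ 3.0000.

|A| = 5, |A + A| = 15, K = 15/5 = 3/1.


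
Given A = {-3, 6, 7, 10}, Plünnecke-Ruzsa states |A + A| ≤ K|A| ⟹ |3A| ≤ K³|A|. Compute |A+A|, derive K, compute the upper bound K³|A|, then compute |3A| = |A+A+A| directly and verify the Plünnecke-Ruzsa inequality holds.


|A| = 4.
Step 1: Compute A + A by enumerating all 16 pairs.
A + A = {-6, 3, 4, 7, 12, 13, 14, 16, 17, 20}, so |A + A| = 10.
Step 2: Doubling constant K = |A + A|/|A| = 10/4 = 10/4 ≈ 2.5000.
Step 3: Plünnecke-Ruzsa gives |3A| ≤ K³·|A| = (2.5000)³ · 4 ≈ 62.5000.
Step 4: Compute 3A = A + A + A directly by enumerating all triples (a,b,c) ∈ A³; |3A| = 20.
Step 5: Check 20 ≤ 62.5000? Yes ✓.

K = 10/4, Plünnecke-Ruzsa bound K³|A| ≈ 62.5000, |3A| = 20, inequality holds.


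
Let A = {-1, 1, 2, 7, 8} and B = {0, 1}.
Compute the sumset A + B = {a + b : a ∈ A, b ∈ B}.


A + B = {a + b : a ∈ A, b ∈ B}.
Enumerate all |A|·|B| = 5·2 = 10 pairs (a, b) and collect distinct sums.
a = -1: -1+0=-1, -1+1=0
a = 1: 1+0=1, 1+1=2
a = 2: 2+0=2, 2+1=3
a = 7: 7+0=7, 7+1=8
a = 8: 8+0=8, 8+1=9
Collecting distinct sums: A + B = {-1, 0, 1, 2, 3, 7, 8, 9}
|A + B| = 8

A + B = {-1, 0, 1, 2, 3, 7, 8, 9}


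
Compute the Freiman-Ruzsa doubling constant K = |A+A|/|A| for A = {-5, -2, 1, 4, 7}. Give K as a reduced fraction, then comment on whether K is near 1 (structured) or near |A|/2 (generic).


|A| = 5.
Compute A + A by enumerating all 25 pairs.
A + A = {-10, -7, -4, -1, 2, 5, 8, 11, 14}, so |A + A| = 9.
K = |A + A| / |A| = 9/5 (already in lowest terms) ≈ 1.8000.
Reference: AP of size 5 gives K = 9/5 ≈ 1.8000; a fully generic set of size 5 gives K ≈ 3.0000.

|A| = 5, |A + A| = 9, K = 9/5.


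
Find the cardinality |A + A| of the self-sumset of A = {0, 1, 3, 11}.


A + A = {a + a' : a, a' ∈ A}; |A| = 4.
General bounds: 2|A| - 1 ≤ |A + A| ≤ |A|(|A|+1)/2, i.e. 7 ≤ |A + A| ≤ 10.
Lower bound 2|A|-1 is attained iff A is an arithmetic progression.
Enumerate sums a + a' for a ≤ a' (symmetric, so this suffices):
a = 0: 0+0=0, 0+1=1, 0+3=3, 0+11=11
a = 1: 1+1=2, 1+3=4, 1+11=12
a = 3: 3+3=6, 3+11=14
a = 11: 11+11=22
Distinct sums: {0, 1, 2, 3, 4, 6, 11, 12, 14, 22}
|A + A| = 10

|A + A| = 10


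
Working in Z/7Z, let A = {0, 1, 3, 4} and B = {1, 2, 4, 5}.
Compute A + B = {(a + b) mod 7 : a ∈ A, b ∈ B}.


Work in Z/7Z: reduce every sum a + b modulo 7.
Enumerate all 16 pairs:
a = 0: 0+1=1, 0+2=2, 0+4=4, 0+5=5
a = 1: 1+1=2, 1+2=3, 1+4=5, 1+5=6
a = 3: 3+1=4, 3+2=5, 3+4=0, 3+5=1
a = 4: 4+1=5, 4+2=6, 4+4=1, 4+5=2
Distinct residues collected: {0, 1, 2, 3, 4, 5, 6}
|A + B| = 7 (out of 7 total residues).

A + B = {0, 1, 2, 3, 4, 5, 6}


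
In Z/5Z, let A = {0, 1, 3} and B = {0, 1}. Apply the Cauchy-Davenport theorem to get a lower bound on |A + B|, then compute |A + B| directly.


Cauchy-Davenport: |A + B| ≥ min(p, |A| + |B| - 1) for A, B nonempty in Z/pZ.
|A| = 3, |B| = 2, p = 5.
CD lower bound = min(5, 3 + 2 - 1) = min(5, 4) = 4.
Compute A + B mod 5 directly:
a = 0: 0+0=0, 0+1=1
a = 1: 1+0=1, 1+1=2
a = 3: 3+0=3, 3+1=4
A + B = {0, 1, 2, 3, 4}, so |A + B| = 5.
Verify: 5 ≥ 4? Yes ✓.

CD lower bound = 4, actual |A + B| = 5.


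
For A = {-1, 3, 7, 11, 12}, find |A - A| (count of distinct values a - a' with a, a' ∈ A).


A - A = {a - a' : a, a' ∈ A}; |A| = 5.
Bounds: 2|A|-1 ≤ |A - A| ≤ |A|² - |A| + 1, i.e. 9 ≤ |A - A| ≤ 21.
Note: 0 ∈ A - A always (from a - a). The set is symmetric: if d ∈ A - A then -d ∈ A - A.
Enumerate nonzero differences d = a - a' with a > a' (then include -d):
Positive differences: {1, 4, 5, 8, 9, 12, 13}
Full difference set: {0} ∪ (positive diffs) ∪ (negative diffs).
|A - A| = 1 + 2·7 = 15 (matches direct enumeration: 15).

|A - A| = 15


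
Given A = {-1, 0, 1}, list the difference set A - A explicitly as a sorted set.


A - A = {a - a' : a, a' ∈ A}.
Compute a - a' for each ordered pair (a, a'):
a = -1: -1--1=0, -1-0=-1, -1-1=-2
a = 0: 0--1=1, 0-0=0, 0-1=-1
a = 1: 1--1=2, 1-0=1, 1-1=0
Collecting distinct values (and noting 0 appears from a-a):
A - A = {-2, -1, 0, 1, 2}
|A - A| = 5

A - A = {-2, -1, 0, 1, 2}
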